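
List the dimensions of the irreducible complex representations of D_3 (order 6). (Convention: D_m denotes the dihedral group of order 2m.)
Dimensions: 1, 1, 2

Argument: There are 3 irreducibles (= number of conjugacy classes). Their dimensions d_i satisfy sum d_i^2 = |G| = 6: 1 + 1 + 4 = 6.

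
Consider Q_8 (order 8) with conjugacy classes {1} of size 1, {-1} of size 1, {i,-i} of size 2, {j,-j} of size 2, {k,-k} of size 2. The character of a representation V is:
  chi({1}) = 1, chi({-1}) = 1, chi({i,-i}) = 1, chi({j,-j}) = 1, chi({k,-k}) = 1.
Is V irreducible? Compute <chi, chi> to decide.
Irreducible: <chi, chi> = 1.

Derivation: <chi, chi> = (1/|G|) sum_C |C| * |chi(C)|^2 = (1/8)[1*|1|^2 + 1*|1|^2 + 2*|1|^2 + 2*|1|^2 + 2*|1|^2]
  = (1/8)[(1) + (1) + (2) + (2) + (2)] = 8/8 = 1.
A character is irreducible iff <chi, chi> = 1, so this representation is irreducible.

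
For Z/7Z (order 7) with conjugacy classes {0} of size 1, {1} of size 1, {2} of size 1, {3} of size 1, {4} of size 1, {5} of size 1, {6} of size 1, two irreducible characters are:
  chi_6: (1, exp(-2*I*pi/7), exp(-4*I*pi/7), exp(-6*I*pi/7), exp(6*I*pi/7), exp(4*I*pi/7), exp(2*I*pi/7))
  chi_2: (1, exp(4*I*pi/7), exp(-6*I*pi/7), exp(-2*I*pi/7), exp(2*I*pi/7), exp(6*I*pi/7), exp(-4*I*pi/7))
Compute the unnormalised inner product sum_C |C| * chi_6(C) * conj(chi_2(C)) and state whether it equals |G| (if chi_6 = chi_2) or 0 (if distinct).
Sum = 0; so <chi_6, chi_2> = 0 (distinct irreducibles are orthogonal).

Compute term by term over conjugacy classes (|C| * chi_6(C) * conj(chi_2(C))):
  1*(1)*conj(1) + 1*(exp(-2*I*pi/7))*conj(exp(4*I*pi/7)) + 1*(exp(-4*I*pi/7))*conj(exp(-6*I*pi/7)) + 1*(exp(-6*I*pi/7))*conj(exp(-2*I*pi/7)) + 1*(exp(6*I*pi/7))*conj(exp(2*I*pi/7)) + 1*(exp(4*I*pi/7))*conj(exp(6*I*pi/7)) + 1*(exp(2*I*pi/7))*conj(exp(-4*I*pi/7))
  = (1) + (exp(-6*I*pi/7)) + (exp(2*I*pi/7)) + (exp(-4*I*pi/7)) + (exp(4*I*pi/7)) + (exp(-2*I*pi/7)) + (exp(6*I*pi/7))
  = 0.
(Exp terms are combined using exp(i*s)*conj(exp(i*t)) = exp(i*(s-t)), and sums of them are collapsed using the identity that for every m > 1 the m distinct m-th roots of unity sum to 0, e.g. 1 + exp(2*I*pi/3) + exp(-2*I*pi/3) = 0.)
Dividing by |G| = 7 gives 0/7 = 0, matching the row-orthogonality relation <chi_6, chi_2> = [chi_6 = chi_2].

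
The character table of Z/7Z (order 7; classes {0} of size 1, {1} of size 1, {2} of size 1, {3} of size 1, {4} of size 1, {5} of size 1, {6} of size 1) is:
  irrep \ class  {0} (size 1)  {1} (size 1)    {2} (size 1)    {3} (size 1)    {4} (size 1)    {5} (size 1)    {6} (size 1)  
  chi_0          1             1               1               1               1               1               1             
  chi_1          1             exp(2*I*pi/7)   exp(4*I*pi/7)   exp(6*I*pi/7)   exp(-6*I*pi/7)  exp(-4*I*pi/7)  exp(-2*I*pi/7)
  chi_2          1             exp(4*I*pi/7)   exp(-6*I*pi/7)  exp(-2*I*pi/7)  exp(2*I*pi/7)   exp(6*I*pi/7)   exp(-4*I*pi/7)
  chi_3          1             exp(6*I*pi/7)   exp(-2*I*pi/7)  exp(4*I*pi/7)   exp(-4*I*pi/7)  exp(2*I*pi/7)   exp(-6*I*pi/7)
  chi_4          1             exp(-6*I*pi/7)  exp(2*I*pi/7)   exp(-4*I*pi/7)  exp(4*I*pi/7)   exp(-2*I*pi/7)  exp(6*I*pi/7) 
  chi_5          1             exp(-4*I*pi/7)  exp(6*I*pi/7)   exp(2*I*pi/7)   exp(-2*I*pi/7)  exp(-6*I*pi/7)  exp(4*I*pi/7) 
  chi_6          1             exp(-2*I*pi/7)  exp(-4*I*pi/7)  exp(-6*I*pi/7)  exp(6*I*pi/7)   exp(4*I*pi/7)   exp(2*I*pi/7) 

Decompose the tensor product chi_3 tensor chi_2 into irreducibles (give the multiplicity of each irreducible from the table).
chi_3 tensor chi_2 = chi_5 (all other irreducibles have multiplicity 0).

Why: The character of a tensor product is the pointwise product (chi_3 * chi_2)(C) = chi_3(C) * chi_2(C):
  {0}: (1)*(1), {1}: (exp(6*I*pi/7))*(exp(4*I*pi/7)), {2}: (exp(-2*I*pi/7))*(exp(-6*I*pi/7)), {3}: (exp(4*I*pi/7))*(exp(-2*I*pi/7)), {4}: (exp(-4*I*pi/7))*(exp(2*I*pi/7)), {5}: (exp(2*I*pi/7))*(exp(6*I*pi/7)), {6}: (exp(-6*I*pi/7))*(exp(-4*I*pi/7))
so (chi_3 * chi_2) takes values
  {0} -> 1, {1} -> exp(-4*I*pi/7), {2} -> exp(6*I*pi/7), {3} -> exp(2*I*pi/7), {4} -> exp(-2*I*pi/7), {5} -> exp(-6*I*pi/7), {6} -> exp(4*I*pi/7).
Now take the inner product of this character with each irreducible chi from the table, <chi_3*chi_2, chi> = (1/7) sum_C |C| (chi_3*chi_2)(C) conj(chi(C)):
  <chi_3*chi_2, chi_0> = (1/7)[1*(1)*conj(1) + 1*(exp(-4*I*pi/7))*conj(1) + 1*(exp(6*I*pi/7))*conj(1) + 1*(exp(2*I*pi/7))*conj(1) + 1*(exp(-2*I*pi/7))*conj(1) + 1*(exp(-6*I*pi/7))*conj(1) + 1*(exp(4*I*pi/7))*conj(1)]
      = (1/7)[(1) + (exp(-4*I*pi/7)) + (exp(6*I*pi/7)) + (exp(2*I*pi/7)) + (exp(-2*I*pi/7)) + (exp(-6*I*pi/7)) + (exp(4*I*pi/7))] = 0/7 = 0
  <chi_3*chi_2, chi_1> = (1/7)[1*(1)*conj(1) + 1*(exp(-4*I*pi/7))*conj(exp(2*I*pi/7)) + 1*(exp(6*I*pi/7))*conj(exp(4*I*pi/7)) + 1*(exp(2*I*pi/7))*conj(exp(6*I*pi/7)) + 1*(exp(-2*I*pi/7))*conj(exp(-6*I*pi/7)) + 1*(exp(-6*I*pi/7))*conj(exp(-4*I*pi/7)) + 1*(exp(4*I*pi/7))*conj(exp(-2*I*pi/7))]
      = (1/7)[(1) + (exp(-6*I*pi/7)) + (exp(2*I*pi/7)) + (exp(-4*I*pi/7)) + (exp(4*I*pi/7)) + (exp(-2*I*pi/7)) + (exp(6*I*pi/7))] = 0/7 = 0
  <chi_3*chi_2, chi_2> = (1/7)[1*(1)*conj(1) + 1*(exp(-4*I*pi/7))*conj(exp(4*I*pi/7)) + 1*(exp(6*I*pi/7))*conj(exp(-6*I*pi/7)) + 1*(exp(2*I*pi/7))*conj(exp(-2*I*pi/7)) + 1*(exp(-2*I*pi/7))*conj(exp(2*I*pi/7)) + 1*(exp(-6*I*pi/7))*conj(exp(6*I*pi/7)) + 1*(exp(4*I*pi/7))*conj(exp(-4*I*pi/7))]
      = (1/7)[(1) + (exp(6*I*pi/7)) + (exp(-2*I*pi/7)) + (exp(4*I*pi/7)) + (exp(-4*I*pi/7)) + (exp(2*I*pi/7)) + (exp(-6*I*pi/7))] = 0/7 = 0
  <chi_3*chi_2, chi_3> = (1/7)[1*(1)*conj(1) + 1*(exp(-4*I*pi/7))*conj(exp(6*I*pi/7)) + 1*(exp(6*I*pi/7))*conj(exp(-2*I*pi/7)) + 1*(exp(2*I*pi/7))*conj(exp(4*I*pi/7)) + 1*(exp(-2*I*pi/7))*conj(exp(-4*I*pi/7)) + 1*(exp(-6*I*pi/7))*conj(exp(2*I*pi/7)) + 1*(exp(4*I*pi/7))*conj(exp(-6*I*pi/7))]
      = (1/7)[(1) + (exp(4*I*pi/7)) + (exp(-6*I*pi/7)) + (exp(-2*I*pi/7)) + (exp(2*I*pi/7)) + (exp(6*I*pi/7)) + (exp(-4*I*pi/7))] = 0/7 = 0
  <chi_3*chi_2, chi_4> = (1/7)[1*(1)*conj(1) + 1*(exp(-4*I*pi/7))*conj(exp(-6*I*pi/7)) + 1*(exp(6*I*pi/7))*conj(exp(2*I*pi/7)) + 1*(exp(2*I*pi/7))*conj(exp(-4*I*pi/7)) + 1*(exp(-2*I*pi/7))*conj(exp(4*I*pi/7)) + 1*(exp(-6*I*pi/7))*conj(exp(-2*I*pi/7)) + 1*(exp(4*I*pi/7))*conj(exp(6*I*pi/7))]
      = (1/7)[(1) + (exp(2*I*pi/7)) + (exp(4*I*pi/7)) + (exp(6*I*pi/7)) + (exp(-6*I*pi/7)) + (exp(-4*I*pi/7)) + (exp(-2*I*pi/7))] = 0/7 = 0
  <chi_3*chi_2, chi_5> = (1/7)[1*(1)*conj(1) + 1*(exp(-4*I*pi/7))*conj(exp(-4*I*pi/7)) + 1*(exp(6*I*pi/7))*conj(exp(6*I*pi/7)) + 1*(exp(2*I*pi/7))*conj(exp(2*I*pi/7)) + 1*(exp(-2*I*pi/7))*conj(exp(-2*I*pi/7)) + 1*(exp(-6*I*pi/7))*conj(exp(-6*I*pi/7)) + 1*(exp(4*I*pi/7))*conj(exp(4*I*pi/7))]
      = (1/7)[(1) + (1) + (1) + (1) + (1) + (1) + (1)] = 7/7 = 1
  <chi_3*chi_2, chi_6> = (1/7)[1*(1)*conj(1) + 1*(exp(-4*I*pi/7))*conj(exp(-2*I*pi/7)) + 1*(exp(6*I*pi/7))*conj(exp(-4*I*pi/7)) + 1*(exp(2*I*pi/7))*conj(exp(-6*I*pi/7)) + 1*(exp(-2*I*pi/7))*conj(exp(6*I*pi/7)) + 1*(exp(-6*I*pi/7))*conj(exp(4*I*pi/7)) + 1*(exp(4*I*pi/7))*conj(exp(2*I*pi/7))]
      = (1/7)[(1) + (exp(-2*I*pi/7)) + (exp(-4*I*pi/7)) + (exp(-6*I*pi/7)) + (exp(6*I*pi/7)) + (exp(4*I*pi/7)) + (exp(2*I*pi/7))] = 0/7 = 0
(Exp terms are combined using exp(i*s)*conj(exp(i*t)) = exp(i*(s-t)), and sums of them are collapsed using the identity that for every m > 1 the m distinct m-th roots of unity sum to 0, e.g. 1 + exp(2*I*pi/3) + exp(-2*I*pi/3) = 0.)
Hence the multiplicities are chi_5: 1. Dimension check: dim(chi_3)*dim(chi_2) = 1*1 = 1 and sum (mult * dim) = 1*1 = 1.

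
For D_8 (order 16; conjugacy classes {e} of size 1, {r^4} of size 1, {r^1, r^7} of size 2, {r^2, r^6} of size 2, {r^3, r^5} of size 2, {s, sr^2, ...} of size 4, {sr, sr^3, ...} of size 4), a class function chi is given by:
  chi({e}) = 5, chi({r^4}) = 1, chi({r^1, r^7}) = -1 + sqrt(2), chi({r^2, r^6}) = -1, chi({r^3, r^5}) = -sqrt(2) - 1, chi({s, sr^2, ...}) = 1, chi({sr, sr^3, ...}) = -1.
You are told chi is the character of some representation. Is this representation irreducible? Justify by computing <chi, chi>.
Not irreducible (reducible): <chi, chi> = 3 > 1.

Solution. <chi, chi> = (1/|G|) sum_C |C| * |chi(C)|^2 = (1/16)[1*|5|^2 + 1*|1|^2 + 2*|-1 + sqrt(2)|^2 + 2*|-1|^2 + 2*|-sqrt(2) - 1|^2 + 4*|1|^2 + 4*|-1|^2]
  = (1/16)[(25) + (1) + (6 - 4*sqrt(2)) + (2) + (4*sqrt(2) + 6) + (4) + (4)] = 48/16 = 3.
A character is irreducible iff <chi, chi> = 1, so this representation is reducible.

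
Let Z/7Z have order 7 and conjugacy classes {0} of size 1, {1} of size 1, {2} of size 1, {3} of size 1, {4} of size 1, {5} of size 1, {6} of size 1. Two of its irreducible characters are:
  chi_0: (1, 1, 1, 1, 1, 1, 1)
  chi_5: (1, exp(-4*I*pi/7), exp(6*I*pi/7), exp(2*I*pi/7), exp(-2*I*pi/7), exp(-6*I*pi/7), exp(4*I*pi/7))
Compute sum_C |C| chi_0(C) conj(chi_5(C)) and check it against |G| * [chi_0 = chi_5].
Sum = 0; so <chi_0, chi_5> = 0 (distinct irreducibles are orthogonal).

Derivation: Compute term by term over conjugacy classes (|C| * chi_0(C) * conj(chi_5(C))):
  1*(1)*conj(1) + 1*(1)*conj(exp(-4*I*pi/7)) + 1*(1)*conj(exp(6*I*pi/7)) + 1*(1)*conj(exp(2*I*pi/7)) + 1*(1)*conj(exp(-2*I*pi/7)) + 1*(1)*conj(exp(-6*I*pi/7)) + 1*(1)*conj(exp(4*I*pi/7))
  = (1) + (exp(4*I*pi/7)) + (exp(-6*I*pi/7)) + (exp(-2*I*pi/7)) + (exp(2*I*pi/7)) + (exp(6*I*pi/7)) + (exp(-4*I*pi/7))
  = 0.
(Exp terms are combined using exp(i*s)*conj(exp(i*t)) = exp(i*(s-t)), and sums of them are collapsed using the identity that for every m > 1 the m distinct m-th roots of unity sum to 0, e.g. 1 + exp(2*I*pi/3) + exp(-2*I*pi/3) = 0.)
Dividing by |G| = 7 gives 0/7 = 0, matching the row-orthogonality relation <chi_0, chi_5> = [chi_0 = chi_5].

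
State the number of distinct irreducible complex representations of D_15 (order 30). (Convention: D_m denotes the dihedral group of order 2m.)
9

Why: The number of irreducible complex representations of a finite group equals its number of conjugacy classes. D_15 has 9 conjugacy classes ((n+3)/2 for n odd), so D_15 (order 30) has exactly 9 irreducible complex representations.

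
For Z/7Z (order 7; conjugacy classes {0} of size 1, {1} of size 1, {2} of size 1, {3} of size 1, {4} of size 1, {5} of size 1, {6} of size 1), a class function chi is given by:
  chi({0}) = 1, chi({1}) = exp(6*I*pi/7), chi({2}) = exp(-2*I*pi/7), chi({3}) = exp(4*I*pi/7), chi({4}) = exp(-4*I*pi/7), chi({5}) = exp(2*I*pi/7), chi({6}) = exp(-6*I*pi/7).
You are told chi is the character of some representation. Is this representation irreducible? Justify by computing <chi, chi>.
Irreducible: <chi, chi> = 1.

Derivation: <chi, chi> = (1/|G|) sum_C |C| * |chi(C)|^2 = (1/7)[1*|1|^2 + 1*|exp(6*I*pi/7)|^2 + 1*|exp(-2*I*pi/7)|^2 + 1*|exp(4*I*pi/7)|^2 + 1*|exp(-4*I*pi/7)|^2 + 1*|exp(2*I*pi/7)|^2 + 1*|exp(-6*I*pi/7)|^2]
  = (1/7)[(1) + (1) + (1) + (1) + (1) + (1) + (1)] = 7/7 = 1.
(Exp terms are combined using exp(i*s)*conj(exp(i*t)) = exp(i*(s-t)), and sums of them are collapsed using the identity that for every m > 1 the m distinct m-th roots of unity sum to 0, e.g. 1 + exp(2*I*pi/3) + exp(-2*I*pi/3) = 0.)
A character is irreducible iff <chi, chi> = 1, so this representation is irreducible.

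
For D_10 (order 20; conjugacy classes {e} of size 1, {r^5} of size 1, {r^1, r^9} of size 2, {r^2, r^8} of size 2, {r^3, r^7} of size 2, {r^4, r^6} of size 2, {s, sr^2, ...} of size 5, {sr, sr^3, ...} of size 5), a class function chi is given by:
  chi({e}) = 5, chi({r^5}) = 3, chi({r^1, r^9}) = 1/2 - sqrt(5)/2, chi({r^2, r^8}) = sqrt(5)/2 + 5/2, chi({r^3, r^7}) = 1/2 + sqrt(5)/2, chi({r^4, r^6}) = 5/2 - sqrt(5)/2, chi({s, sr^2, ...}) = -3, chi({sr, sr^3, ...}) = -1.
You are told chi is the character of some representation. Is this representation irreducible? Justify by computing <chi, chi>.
Not irreducible (reducible): <chi, chi> = 6 > 1.

Explanation: <chi, chi> = (1/|G|) sum_C |C| * |chi(C)|^2 = (1/20)[1*|5|^2 + 1*|3|^2 + 2*|1/2 - sqrt(5)/2|^2 + 2*|sqrt(5)/2 + 5/2|^2 + 2*|1/2 + sqrt(5)/2|^2 + 2*|5/2 - sqrt(5)/2|^2 + 5*|-3|^2 + 5*|-1|^2]
  = (1/20)[(25) + (9) + (3 - sqrt(5)) + (5*sqrt(5) + 15) + (sqrt(5) + 3) + (15 - 5*sqrt(5)) + (45) + (5)] = 120/20 = 6.
A character is irreducible iff <chi, chi> = 1, so this representation is reducible.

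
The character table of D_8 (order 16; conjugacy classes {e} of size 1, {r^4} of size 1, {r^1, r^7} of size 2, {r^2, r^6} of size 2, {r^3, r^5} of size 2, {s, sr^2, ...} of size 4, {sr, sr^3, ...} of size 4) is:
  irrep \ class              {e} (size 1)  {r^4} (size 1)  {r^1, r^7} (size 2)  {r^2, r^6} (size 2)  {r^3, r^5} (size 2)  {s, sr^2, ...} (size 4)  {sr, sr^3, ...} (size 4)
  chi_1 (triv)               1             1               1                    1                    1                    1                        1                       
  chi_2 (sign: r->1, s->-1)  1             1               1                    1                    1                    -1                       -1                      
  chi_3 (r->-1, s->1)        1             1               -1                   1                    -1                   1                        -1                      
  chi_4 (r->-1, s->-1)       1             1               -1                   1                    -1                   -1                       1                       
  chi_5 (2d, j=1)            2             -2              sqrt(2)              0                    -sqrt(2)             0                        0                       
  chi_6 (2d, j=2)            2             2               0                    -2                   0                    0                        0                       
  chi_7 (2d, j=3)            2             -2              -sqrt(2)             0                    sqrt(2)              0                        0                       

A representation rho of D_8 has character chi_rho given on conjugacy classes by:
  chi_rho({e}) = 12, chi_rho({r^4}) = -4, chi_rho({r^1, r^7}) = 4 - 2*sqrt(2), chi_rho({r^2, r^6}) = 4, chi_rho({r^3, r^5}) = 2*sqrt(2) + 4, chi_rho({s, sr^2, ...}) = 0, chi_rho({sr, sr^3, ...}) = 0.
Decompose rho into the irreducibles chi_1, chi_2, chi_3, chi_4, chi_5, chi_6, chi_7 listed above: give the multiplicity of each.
Multiplicities: chi_1: 2, chi_2: 2, chi_3: 0, chi_4: 0, chi_5: 1, chi_6: 0, chi_7: 3.

Details: Use <chi_rho, chi> = (1/|G|) sum_C |C| * chi_rho(C) * conj(chi(C)) with |G| = 16 for each irreducible chi in the table:
  <chi_rho, chi_1> = (1/16)[1*(12)*conj(1) + 1*(-4)*conj(1) + 2*(4 - 2*sqrt(2))*conj(1) + 2*(4)*conj(1) + 2*(2*sqrt(2) + 4)*conj(1) + 4*(0)*conj(1) + 4*(0)*conj(1)]
      = (1/16)[(12) + (-4) + (8 - 4*sqrt(2)) + (8) + (4*sqrt(2) + 8) + (0) + (0)] = 32/16 = 2
  <chi_rho, chi_2> = (1/16)[1*(12)*conj(1) + 1*(-4)*conj(1) + 2*(4 - 2*sqrt(2))*conj(1) + 2*(4)*conj(1) + 2*(2*sqrt(2) + 4)*conj(1) + 4*(0)*conj(-1) + 4*(0)*conj(-1)]
      = (1/16)[(12) + (-4) + (8 - 4*sqrt(2)) + (8) + (4*sqrt(2) + 8) + (0) + (0)] = 32/16 = 2
  <chi_rho, chi_3> = (1/16)[1*(12)*conj(1) + 1*(-4)*conj(1) + 2*(4 - 2*sqrt(2))*conj(-1) + 2*(4)*conj(1) + 2*(2*sqrt(2) + 4)*conj(-1) + 4*(0)*conj(1) + 4*(0)*conj(-1)]
      = (1/16)[(12) + (-4) + (-8 + 4*sqrt(2)) + (8) + (-8 - 4*sqrt(2)) + (0) + (0)] = 0/16 = 0
  <chi_rho, chi_4> = (1/16)[1*(12)*conj(1) + 1*(-4)*conj(1) + 2*(4 - 2*sqrt(2))*conj(-1) + 2*(4)*conj(1) + 2*(2*sqrt(2) + 4)*conj(-1) + 4*(0)*conj(-1) + 4*(0)*conj(1)]
      = (1/16)[(12) + (-4) + (-8 + 4*sqrt(2)) + (8) + (-8 - 4*sqrt(2)) + (0) + (0)] = 0/16 = 0
  <chi_rho, chi_5> = (1/16)[1*(12)*conj(2) + 1*(-4)*conj(-2) + 2*(4 - 2*sqrt(2))*conj(sqrt(2)) + 2*(4)*conj(0) + 2*(2*sqrt(2) + 4)*conj(-sqrt(2)) + 4*(0)*conj(0) + 4*(0)*conj(0)]
      = (1/16)[(24) + (8) + (-8 + 8*sqrt(2)) + (0) + (-8*sqrt(2) - 8) + (0) + (0)] = 16/16 = 1
  <chi_rho, chi_6> = (1/16)[1*(12)*conj(2) + 1*(-4)*conj(2) + 2*(4 - 2*sqrt(2))*conj(0) + 2*(4)*conj(-2) + 2*(2*sqrt(2) + 4)*conj(0) + 4*(0)*conj(0) + 4*(0)*conj(0)]
      = (1/16)[(24) + (-8) + (0) + (-16) + (0) + (0) + (0)] = 0/16 = 0
  <chi_rho, chi_7> = (1/16)[1*(12)*conj(2) + 1*(-4)*conj(-2) + 2*(4 - 2*sqrt(2))*conj(-sqrt(2)) + 2*(4)*conj(0) + 2*(2*sqrt(2) + 4)*conj(sqrt(2)) + 4*(0)*conj(0) + 4*(0)*conj(0)]
      = (1/16)[(24) + (8) + (8 - 8*sqrt(2)) + (0) + (8 + 8*sqrt(2)) + (0) + (0)] = 48/16 = 3
Dimension check: dim(rho) = sum (mult * dim) = 2*1 + 2*1 + 0*1 + 0*1 + 1*2 + 0*2 + 3*2 = 12 = chi_rho(e) = 12.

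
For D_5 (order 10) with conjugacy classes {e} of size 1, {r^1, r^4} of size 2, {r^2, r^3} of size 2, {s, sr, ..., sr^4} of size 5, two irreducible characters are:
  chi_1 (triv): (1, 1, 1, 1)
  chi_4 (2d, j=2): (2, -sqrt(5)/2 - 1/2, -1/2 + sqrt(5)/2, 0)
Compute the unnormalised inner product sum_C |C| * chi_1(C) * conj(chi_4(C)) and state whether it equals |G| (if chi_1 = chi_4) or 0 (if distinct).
Sum = 0; so <chi_1, chi_4> = 0 (distinct irreducibles are orthogonal).

Solution. Compute term by term over conjugacy classes (|C| * chi_1(C) * conj(chi_4(C))):
  1*(1)*conj(2) + 2*(1)*conj(-sqrt(5)/2 - 1/2) + 2*(1)*conj(-1/2 + sqrt(5)/2) + 5*(1)*conj(0)
  = (2) + (-sqrt(5) - 1) + (-1 + sqrt(5)) + (0)
  = 0.
Dividing by |G| = 10 gives 0/10 = 0, matching the row-orthogonality relation <chi_1, chi_4> = [chi_1 = chi_4].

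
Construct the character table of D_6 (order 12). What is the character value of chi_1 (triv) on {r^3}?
Conjugacy classes: {e} of size 1, {r^3} of size 1, {r^1, r^5} of size 2, {r^2, r^4} of size 2, {s, sr^2, ...} of size 3, {sr, sr^3, ...} of size 3.
Character table:
  irrep \ class              {e} (size 1)  {r^3} (size 1)  {r^1, r^5} (size 2)  {r^2, r^4} (size 2)  {s, sr^2, ...} (size 3)  {sr, sr^3, ...} (size 3)
  chi_1 (triv)               1             1               1                    1                    1                        1                       
  chi_2 (sign: r->1, s->-1)  1             1               1                    1                    -1                       -1                      
  chi_3 (r->-1, s->1)        1             -1              -1                   1                    1                        -1                      
  chi_4 (r->-1, s->-1)       1             -1              -1                   1                    -1                       1                       
  chi_5 (2d, j=1)            2             -2              1                    -1                   0                        0                       
  chi_6 (2d, j=2)            2             2               -1                   -1                   0                        0                       

Spot check: chi_1 (triv) on {r^3} = 1.

Proof sketch: D_6 has order 2*6 = 12 with 6 conjugacy classes, hence 6 irreducibles. Sum of squared dims 1 + 1 + 1 + 1 + 4 + 4 = 12 = |G|. Linear characters come from the abelianisation; the 2-dimensional irreps have character r^k -> 2*cos(2*pi*j*k/6), reflections -> 0.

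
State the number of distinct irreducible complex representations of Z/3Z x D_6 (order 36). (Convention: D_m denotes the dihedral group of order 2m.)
18

Proof sketch: The number of irreducible complex representations of a finite group equals its number of conjugacy classes. For a direct product, #classes(G x H) = #classes(G) * #classes(H). Z/3Z has 3 classes (abelian), D_6 has 6 classes, so 3 * 6 = 18, so Z/3Z x D_6 (order 36) has exactly 18 irreducible complex representations.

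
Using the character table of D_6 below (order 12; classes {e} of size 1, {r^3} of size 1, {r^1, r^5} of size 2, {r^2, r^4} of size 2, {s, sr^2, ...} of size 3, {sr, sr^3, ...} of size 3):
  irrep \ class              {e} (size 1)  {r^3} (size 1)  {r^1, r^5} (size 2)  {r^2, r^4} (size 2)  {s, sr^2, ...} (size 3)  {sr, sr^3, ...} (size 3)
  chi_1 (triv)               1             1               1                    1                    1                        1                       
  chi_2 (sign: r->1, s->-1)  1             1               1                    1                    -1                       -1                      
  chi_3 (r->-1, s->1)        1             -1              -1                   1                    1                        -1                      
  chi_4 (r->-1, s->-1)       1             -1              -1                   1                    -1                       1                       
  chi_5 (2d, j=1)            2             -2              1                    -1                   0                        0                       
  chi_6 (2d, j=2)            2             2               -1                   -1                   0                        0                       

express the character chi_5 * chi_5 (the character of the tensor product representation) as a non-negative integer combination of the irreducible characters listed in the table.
chi_5 tensor chi_5 = chi_1 + chi_2 + chi_6 (all other irreducibles have multiplicity 0).

Solution. The character of a tensor product is the pointwise product (chi_5 * chi_5)(C) = chi_5(C) * chi_5(C):
  {e}: (2)*(2), {r^3}: (-2)*(-2), {r^1, r^5}: (1)*(1), {r^2, r^4}: (-1)*(-1), {s, sr^2, ...}: (0)*(0), {sr, sr^3, ...}: (0)*(0)
so (chi_5 * chi_5) takes values
  {e} -> 4, {r^3} -> 4, {r^1, r^5} -> 1, {r^2, r^4} -> 1, {s, sr^2, ...} -> 0, {sr, sr^3, ...} -> 0.
Now take the inner product of this character with each irreducible chi from the table, <chi_5*chi_5, chi> = (1/12) sum_C |C| (chi_5*chi_5)(C) conj(chi(C)):
  <chi_5*chi_5, chi_1> = (1/12)[1*(4)*conj(1) + 1*(4)*conj(1) + 2*(1)*conj(1) + 2*(1)*conj(1) + 3*(0)*conj(1) + 3*(0)*conj(1)]
      = (1/12)[(4) + (4) + (2) + (2) + (0) + (0)] = 12/12 = 1
  <chi_5*chi_5, chi_2> = (1/12)[1*(4)*conj(1) + 1*(4)*conj(1) + 2*(1)*conj(1) + 2*(1)*conj(1) + 3*(0)*conj(-1) + 3*(0)*conj(-1)]
      = (1/12)[(4) + (4) + (2) + (2) + (0) + (0)] = 12/12 = 1
  <chi_5*chi_5, chi_3> = (1/12)[1*(4)*conj(1) + 1*(4)*conj(-1) + 2*(1)*conj(-1) + 2*(1)*conj(1) + 3*(0)*conj(1) + 3*(0)*conj(-1)]
      = (1/12)[(4) + (-4) + (-2) + (2) + (0) + (0)] = 0/12 = 0
  <chi_5*chi_5, chi_4> = (1/12)[1*(4)*conj(1) + 1*(4)*conj(-1) + 2*(1)*conj(-1) + 2*(1)*conj(1) + 3*(0)*conj(-1) + 3*(0)*conj(1)]
      = (1/12)[(4) + (-4) + (-2) + (2) + (0) + (0)] = 0/12 = 0
  <chi_5*chi_5, chi_5> = (1/12)[1*(4)*conj(2) + 1*(4)*conj(-2) + 2*(1)*conj(1) + 2*(1)*conj(-1) + 3*(0)*conj(0) + 3*(0)*conj(0)]
      = (1/12)[(8) + (-8) + (2) + (-2) + (0) + (0)] = 0/12 = 0
  <chi_5*chi_5, chi_6> = (1/12)[1*(4)*conj(2) + 1*(4)*conj(2) + 2*(1)*conj(-1) + 2*(1)*conj(-1) + 3*(0)*conj(0) + 3*(0)*conj(0)]
      = (1/12)[(8) + (8) + (-2) + (-2) + (0) + (0)] = 12/12 = 1
Hence the multiplicities are chi_1: 1, chi_2: 1, chi_6: 1. Dimension check: dim(chi_5)*dim(chi_5) = 2*2 = 4 and sum (mult * dim) = 1*1 + 1*1 + 1*2 = 4.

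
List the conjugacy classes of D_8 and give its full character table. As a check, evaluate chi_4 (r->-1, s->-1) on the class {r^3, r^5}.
Conjugacy classes: {e} of size 1, {r^4} of size 1, {r^1, r^7} of size 2, {r^2, r^6} of size 2, {r^3, r^5} of size 2, {s, sr^2, ...} of size 4, {sr, sr^3, ...} of size 4.
Character table:
  irrep \ class              {e} (size 1)  {r^4} (size 1)  {r^1, r^7} (size 2)  {r^2, r^6} (size 2)  {r^3, r^5} (size 2)  {s, sr^2, ...} (size 4)  {sr, sr^3, ...} (size 4)
  chi_1 (triv)               1             1               1                    1                    1                    1                        1                       
  chi_2 (sign: r->1, s->-1)  1             1               1                    1                    1                    -1                       -1                      
  chi_3 (r->-1, s->1)        1             1               -1                   1                    -1                   1                        -1                      
  chi_4 (r->-1, s->-1)       1             1               -1                   1                    -1                   -1                       1                       
  chi_5 (2d, j=1)            2             -2              sqrt(2)              0                    -sqrt(2)             0                        0                       
  chi_6 (2d, j=2)            2             2               0                    -2                   0                    0                        0                       
  chi_7 (2d, j=3)            2             -2              -sqrt(2)             0                    sqrt(2)              0                        0                       

Spot check: chi_4 (r->-1, s->-1) on {r^3, r^5} = -1.

Justification: D_8 has order 2*8 = 16 with 7 conjugacy classes, hence 7 irreducibles. Sum of squared dims 1 + 1 + 1 + 1 + 4 + 4 + 4 = 16 = |G|. Linear characters come from the abelianisation; the 2-dimensional irreps have character r^k -> 2*cos(2*pi*j*k/8), reflections -> 0.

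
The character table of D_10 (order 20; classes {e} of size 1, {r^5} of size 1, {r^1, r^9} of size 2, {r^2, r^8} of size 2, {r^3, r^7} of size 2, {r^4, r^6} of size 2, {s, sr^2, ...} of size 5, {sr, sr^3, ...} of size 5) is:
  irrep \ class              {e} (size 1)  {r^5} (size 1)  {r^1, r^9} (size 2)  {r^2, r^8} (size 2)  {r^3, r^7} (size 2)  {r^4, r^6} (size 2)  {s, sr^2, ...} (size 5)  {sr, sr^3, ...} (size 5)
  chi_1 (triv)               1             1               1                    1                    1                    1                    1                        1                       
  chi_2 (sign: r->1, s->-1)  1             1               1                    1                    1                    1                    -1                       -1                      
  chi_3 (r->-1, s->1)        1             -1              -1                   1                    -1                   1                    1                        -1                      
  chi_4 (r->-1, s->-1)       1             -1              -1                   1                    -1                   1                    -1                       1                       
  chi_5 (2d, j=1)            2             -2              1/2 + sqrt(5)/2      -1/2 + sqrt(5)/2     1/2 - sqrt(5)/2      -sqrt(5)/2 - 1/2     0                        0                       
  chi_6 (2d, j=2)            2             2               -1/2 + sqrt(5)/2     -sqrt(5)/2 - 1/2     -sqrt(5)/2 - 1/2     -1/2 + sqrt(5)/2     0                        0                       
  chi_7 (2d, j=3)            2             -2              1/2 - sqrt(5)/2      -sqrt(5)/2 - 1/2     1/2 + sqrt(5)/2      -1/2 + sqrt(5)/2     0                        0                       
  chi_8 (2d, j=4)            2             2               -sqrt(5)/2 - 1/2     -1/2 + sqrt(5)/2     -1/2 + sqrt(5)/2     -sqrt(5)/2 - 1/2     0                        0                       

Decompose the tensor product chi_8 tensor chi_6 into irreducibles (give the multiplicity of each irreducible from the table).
chi_8 tensor chi_6 = chi_6 + chi_8 (all other irreducibles have multiplicity 0).

Argument: The character of a tensor product is the pointwise product (chi_8 * chi_6)(C) = chi_8(C) * chi_6(C):
  {e}: (2)*(2), {r^5}: (2)*(2), {r^1, r^9}: (-sqrt(5)/2 - 1/2)*(-1/2 + sqrt(5)/2), {r^2, r^8}: (-1/2 + sqrt(5)/2)*(-sqrt(5)/2 - 1/2), {r^3, r^7}: (-1/2 + sqrt(5)/2)*(-sqrt(5)/2 - 1/2), {r^4, r^6}: (-sqrt(5)/2 - 1/2)*(-1/2 + sqrt(5)/2), {s, sr^2, ...}: (0)*(0), {sr, sr^3, ...}: (0)*(0)
so (chi_8 * chi_6) takes values
  {e} -> 4, {r^5} -> 4, {r^1, r^9} -> -1, {r^2, r^8} -> -1, {r^3, r^7} -> -1, {r^4, r^6} -> -1, {s, sr^2, ...} -> 0, {sr, sr^3, ...} -> 0.
Now take the inner product of this character with each irreducible chi from the table, <chi_8*chi_6, chi> = (1/20) sum_C |C| (chi_8*chi_6)(C) conj(chi(C)):
  <chi_8*chi_6, chi_1> = (1/20)[1*(4)*conj(1) + 1*(4)*conj(1) + 2*(-1)*conj(1) + 2*(-1)*conj(1) + 2*(-1)*conj(1) + 2*(-1)*conj(1) + 5*(0)*conj(1) + 5*(0)*conj(1)]
      = (1/20)[(4) + (4) + (-2) + (-2) + (-2) + (-2) + (0) + (0)] = 0/20 = 0
  <chi_8*chi_6, chi_2> = (1/20)[1*(4)*conj(1) + 1*(4)*conj(1) + 2*(-1)*conj(1) + 2*(-1)*conj(1) + 2*(-1)*conj(1) + 2*(-1)*conj(1) + 5*(0)*conj(-1) + 5*(0)*conj(-1)]
      = (1/20)[(4) + (4) + (-2) + (-2) + (-2) + (-2) + (0) + (0)] = 0/20 = 0
  <chi_8*chi_6, chi_3> = (1/20)[1*(4)*conj(1) + 1*(4)*conj(-1) + 2*(-1)*conj(-1) + 2*(-1)*conj(1) + 2*(-1)*conj(-1) + 2*(-1)*conj(1) + 5*(0)*conj(1) + 5*(0)*conj(-1)]
      = (1/20)[(4) + (-4) + (2) + (-2) + (2) + (-2) + (0) + (0)] = 0/20 = 0
  <chi_8*chi_6, chi_4> = (1/20)[1*(4)*conj(1) + 1*(4)*conj(-1) + 2*(-1)*conj(-1) + 2*(-1)*conj(1) + 2*(-1)*conj(-1) + 2*(-1)*conj(1) + 5*(0)*conj(-1) + 5*(0)*conj(1)]
      = (1/20)[(4) + (-4) + (2) + (-2) + (2) + (-2) + (0) + (0)] = 0/20 = 0
  <chi_8*chi_6, chi_5> = (1/20)[1*(4)*conj(2) + 1*(4)*conj(-2) + 2*(-1)*conj(1/2 + sqrt(5)/2) + 2*(-1)*conj(-1/2 + sqrt(5)/2) + 2*(-1)*conj(1/2 - sqrt(5)/2) + 2*(-1)*conj(-sqrt(5)/2 - 1/2) + 5*(0)*conj(0) + 5*(0)*conj(0)]
      = (1/20)[(8) + (-8) + (-sqrt(5) - 1) + (1 - sqrt(5)) + (-1 + sqrt(5)) + (1 + sqrt(5)) + (0) + (0)] = 0/20 = 0
  <chi_8*chi_6, chi_6> = (1/20)[1*(4)*conj(2) + 1*(4)*conj(2) + 2*(-1)*conj(-1/2 + sqrt(5)/2) + 2*(-1)*conj(-sqrt(5)/2 - 1/2) + 2*(-1)*conj(-sqrt(5)/2 - 1/2) + 2*(-1)*conj(-1/2 + sqrt(5)/2) + 5*(0)*conj(0) + 5*(0)*conj(0)]
      = (1/20)[(8) + (8) + (1 - sqrt(5)) + (1 + sqrt(5)) + (1 + sqrt(5)) + (1 - sqrt(5)) + (0) + (0)] = 20/20 = 1
  <chi_8*chi_6, chi_7> = (1/20)[1*(4)*conj(2) + 1*(4)*conj(-2) + 2*(-1)*conj(1/2 - sqrt(5)/2) + 2*(-1)*conj(-sqrt(5)/2 - 1/2) + 2*(-1)*conj(1/2 + sqrt(5)/2) + 2*(-1)*conj(-1/2 + sqrt(5)/2) + 5*(0)*conj(0) + 5*(0)*conj(0)]
      = (1/20)[(8) + (-8) + (-1 + sqrt(5)) + (1 + sqrt(5)) + (-sqrt(5) - 1) + (1 - sqrt(5)) + (0) + (0)] = 0/20 = 0
  <chi_8*chi_6, chi_8> = (1/20)[1*(4)*conj(2) + 1*(4)*conj(2) + 2*(-1)*conj(-sqrt(5)/2 - 1/2) + 2*(-1)*conj(-1/2 + sqrt(5)/2) + 2*(-1)*conj(-1/2 + sqrt(5)/2) + 2*(-1)*conj(-sqrt(5)/2 - 1/2) + 5*(0)*conj(0) + 5*(0)*conj(0)]
      = (1/20)[(8) + (8) + (1 + sqrt(5)) + (1 - sqrt(5)) + (1 - sqrt(5)) + (1 + sqrt(5)) + (0) + (0)] = 20/20 = 1
Hence the multiplicities are chi_6: 1, chi_8: 1. Dimension check: dim(chi_8)*dim(chi_6) = 2*2 = 4 and sum (mult * dim) = 1*2 + 1*2 = 4.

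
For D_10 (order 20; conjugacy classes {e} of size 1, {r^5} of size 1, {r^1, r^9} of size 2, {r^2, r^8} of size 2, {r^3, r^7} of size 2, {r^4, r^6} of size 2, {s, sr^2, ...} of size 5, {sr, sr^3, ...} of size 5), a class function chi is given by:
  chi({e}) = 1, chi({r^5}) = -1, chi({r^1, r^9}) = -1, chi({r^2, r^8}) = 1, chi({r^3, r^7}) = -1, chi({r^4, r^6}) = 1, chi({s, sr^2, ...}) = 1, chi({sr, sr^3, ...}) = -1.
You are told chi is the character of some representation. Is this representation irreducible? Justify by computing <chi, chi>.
Irreducible: <chi, chi> = 1.

Proof sketch: <chi, chi> = (1/|G|) sum_C |C| * |chi(C)|^2 = (1/20)[1*|1|^2 + 1*|-1|^2 + 2*|-1|^2 + 2*|1|^2 + 2*|-1|^2 + 2*|1|^2 + 5*|1|^2 + 5*|-1|^2]
  = (1/20)[(1) + (1) + (2) + (2) + (2) + (2) + (5) + (5)] = 20/20 = 1.
A character is irreducible iff <chi, chi> = 1, so this representation is irreducible.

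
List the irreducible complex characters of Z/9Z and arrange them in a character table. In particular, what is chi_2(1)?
Character table of Z/9Z (irreps indexed chi_0,...,chi_8 with chi_k(m) = zeta_9^(k*m), zeta_9 = exp(2*pi*i/9)):
  irrep \ class  {0} (size 1)  {1} (size 1)    {2} (size 1)    {3} (size 1)    {4} (size 1)    {5} (size 1)    {6} (size 1)    {7} (size 1)    {8} (size 1)  
  chi_0          1             1               1               1               1               1               1               1               1             
  chi_1          1             exp(2*I*pi/9)   exp(4*I*pi/9)   exp(2*I*pi/3)   exp(8*I*pi/9)   exp(-8*I*pi/9)  exp(-2*I*pi/3)  exp(-4*I*pi/9)  exp(-2*I*pi/9)
  chi_2          1             exp(4*I*pi/9)   exp(8*I*pi/9)   exp(-2*I*pi/3)  exp(-2*I*pi/9)  exp(2*I*pi/9)   exp(2*I*pi/3)   exp(-8*I*pi/9)  exp(-4*I*pi/9)
  chi_3          1             exp(2*I*pi/3)   exp(-2*I*pi/3)  1               exp(2*I*pi/3)   exp(-2*I*pi/3)  1               exp(2*I*pi/3)   exp(-2*I*pi/3)
  chi_4          1             exp(8*I*pi/9)   exp(-2*I*pi/9)  exp(2*I*pi/3)   exp(-4*I*pi/9)  exp(4*I*pi/9)   exp(-2*I*pi/3)  exp(2*I*pi/9)   exp(-8*I*pi/9)
  chi_5          1             exp(-8*I*pi/9)  exp(2*I*pi/9)   exp(-2*I*pi/3)  exp(4*I*pi/9)   exp(-4*I*pi/9)  exp(2*I*pi/3)   exp(-2*I*pi/9)  exp(8*I*pi/9) 
  chi_6          1             exp(-2*I*pi/3)  exp(2*I*pi/3)   1               exp(-2*I*pi/3)  exp(2*I*pi/3)   1               exp(-2*I*pi/3)  exp(2*I*pi/3) 
  chi_7          1             exp(-4*I*pi/9)  exp(-8*I*pi/9)  exp(2*I*pi/3)   exp(2*I*pi/9)   exp(-2*I*pi/9)  exp(-2*I*pi/3)  exp(8*I*pi/9)   exp(4*I*pi/9) 
  chi_8          1             exp(-2*I*pi/9)  exp(-4*I*pi/9)  exp(-2*I*pi/3)  exp(-8*I*pi/9)  exp(8*I*pi/9)   exp(2*I*pi/3)   exp(4*I*pi/9)   exp(2*I*pi/9) 

Spot check: chi_2(1) = zeta_9^(2*1) = zeta_9^2 = exp(4*I*pi/9).

Reasoning: Z/9Z is abelian, so all 9 irreducible complex representations are 1-dimensional. They are given by chi_k(m) = zeta_9^(k*m) for k = 0,...,8. Row orthogonality: sum_m chi_k(m) conj(chi_l(m)) = 9 * [k = l].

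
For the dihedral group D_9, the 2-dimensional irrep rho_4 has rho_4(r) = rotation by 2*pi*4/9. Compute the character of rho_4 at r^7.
chi_{rho_4}(r^7) = 2*cos(2*pi*4*7/9) = 2*cos(56*pi/9)

Solution. rho_4(r^7) is rotation by angle 2*pi*4*7/9, whose trace is 2*cos(2*pi*4*7/9) = 2*cos(56*pi/9).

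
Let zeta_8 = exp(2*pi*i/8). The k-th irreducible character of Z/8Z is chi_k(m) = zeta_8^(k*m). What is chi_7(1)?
chi_7(1) = zeta_8^7 = exp(-I*pi/4)

Justification: chi_7(1) = zeta_8^(7*1) = zeta_8^7. Since zeta_8^8 = 1, this equals zeta_8^7 = exp(2*pi*i*7/8) = exp(-I*pi/4).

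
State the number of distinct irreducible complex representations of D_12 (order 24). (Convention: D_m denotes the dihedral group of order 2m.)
9

Working: The number of irreducible complex representations of a finite group equals its number of conjugacy classes. D_12 has 9 conjugacy classes (n/2 + 3 for n even), so D_12 (order 24) has exactly 9 irreducible complex representations.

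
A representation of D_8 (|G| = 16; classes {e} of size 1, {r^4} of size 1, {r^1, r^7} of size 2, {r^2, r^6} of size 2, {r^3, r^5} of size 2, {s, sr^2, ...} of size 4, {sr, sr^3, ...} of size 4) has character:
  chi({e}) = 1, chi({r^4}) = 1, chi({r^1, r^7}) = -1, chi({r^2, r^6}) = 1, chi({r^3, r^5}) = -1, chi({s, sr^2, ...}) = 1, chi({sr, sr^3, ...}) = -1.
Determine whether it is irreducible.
Irreducible: <chi, chi> = 1.

Justification: <chi, chi> = (1/|G|) sum_C |C| * |chi(C)|^2 = (1/16)[1*|1|^2 + 1*|1|^2 + 2*|-1|^2 + 2*|1|^2 + 2*|-1|^2 + 4*|1|^2 + 4*|-1|^2]
  = (1/16)[(1) + (1) + (2) + (2) + (2) + (4) + (4)] = 16/16 = 1.
A character is irreducible iff <chi, chi> = 1, so this representation is irreducible.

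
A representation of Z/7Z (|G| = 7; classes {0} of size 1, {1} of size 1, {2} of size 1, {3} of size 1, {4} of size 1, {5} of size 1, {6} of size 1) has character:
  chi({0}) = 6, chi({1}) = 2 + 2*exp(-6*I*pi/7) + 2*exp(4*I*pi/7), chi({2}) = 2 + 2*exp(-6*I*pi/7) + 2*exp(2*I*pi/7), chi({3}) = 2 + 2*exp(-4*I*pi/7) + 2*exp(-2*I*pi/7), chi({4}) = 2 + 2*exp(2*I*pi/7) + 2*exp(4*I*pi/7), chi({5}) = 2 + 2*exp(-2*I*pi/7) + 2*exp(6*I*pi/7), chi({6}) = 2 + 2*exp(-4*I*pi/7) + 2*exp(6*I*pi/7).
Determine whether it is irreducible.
Not irreducible (reducible): <chi, chi> = 12 > 1.

Justification: <chi, chi> = (1/|G|) sum_C |C| * |chi(C)|^2 = (1/7)[1*|6|^2 + 1*|2 + 2*exp(-6*I*pi/7) + 2*exp(4*I*pi/7)|^2 + 1*|2 + 2*exp(-6*I*pi/7) + 2*exp(2*I*pi/7)|^2 + 1*|2 + 2*exp(-4*I*pi/7) + 2*exp(-2*I*pi/7)|^2 + 1*|2 + 2*exp(2*I*pi/7) + 2*exp(4*I*pi/7)|^2 + 1*|2 + 2*exp(-2*I*pi/7) + 2*exp(6*I*pi/7)|^2 + 1*|2 + 2*exp(-4*I*pi/7) + 2*exp(6*I*pi/7)|^2]
  = (1/7)[(36) + (12 + 8*exp(-4*I*pi/7) + 4*exp(-6*I*pi/7) + 4*exp(6*I*pi/7) + 8*exp(4*I*pi/7)) + (12 + 8*exp(-6*I*pi/7) + 4*exp(-2*I*pi/7) + 4*exp(2*I*pi/7) + 8*exp(6*I*pi/7)) + (12 + 8*exp(-2*I*pi/7) + 4*exp(-4*I*pi/7) + 4*exp(4*I*pi/7) + 8*exp(2*I*pi/7)) + (12 + 8*exp(-2*I*pi/7) + 4*exp(-4*I*pi/7) + 4*exp(4*I*pi/7) + 8*exp(2*I*pi/7)) + (12 + 8*exp(-6*I*pi/7) + 4*exp(-2*I*pi/7) + 4*exp(2*I*pi/7) + 8*exp(6*I*pi/7)) + (12 + 8*exp(-4*I*pi/7) + 4*exp(-6*I*pi/7) + 4*exp(6*I*pi/7) + 8*exp(4*I*pi/7))] = 84/7 = 12.
(Exp terms are combined using exp(i*s)*conj(exp(i*t)) = exp(i*(s-t)), and sums of them are collapsed using the identity that for every m > 1 the m distinct m-th roots of unity sum to 0, e.g. 1 + exp(2*I*pi/3) + exp(-2*I*pi/3) = 0.)
A character is irreducible iff <chi, chi> = 1, so this representation is reducible.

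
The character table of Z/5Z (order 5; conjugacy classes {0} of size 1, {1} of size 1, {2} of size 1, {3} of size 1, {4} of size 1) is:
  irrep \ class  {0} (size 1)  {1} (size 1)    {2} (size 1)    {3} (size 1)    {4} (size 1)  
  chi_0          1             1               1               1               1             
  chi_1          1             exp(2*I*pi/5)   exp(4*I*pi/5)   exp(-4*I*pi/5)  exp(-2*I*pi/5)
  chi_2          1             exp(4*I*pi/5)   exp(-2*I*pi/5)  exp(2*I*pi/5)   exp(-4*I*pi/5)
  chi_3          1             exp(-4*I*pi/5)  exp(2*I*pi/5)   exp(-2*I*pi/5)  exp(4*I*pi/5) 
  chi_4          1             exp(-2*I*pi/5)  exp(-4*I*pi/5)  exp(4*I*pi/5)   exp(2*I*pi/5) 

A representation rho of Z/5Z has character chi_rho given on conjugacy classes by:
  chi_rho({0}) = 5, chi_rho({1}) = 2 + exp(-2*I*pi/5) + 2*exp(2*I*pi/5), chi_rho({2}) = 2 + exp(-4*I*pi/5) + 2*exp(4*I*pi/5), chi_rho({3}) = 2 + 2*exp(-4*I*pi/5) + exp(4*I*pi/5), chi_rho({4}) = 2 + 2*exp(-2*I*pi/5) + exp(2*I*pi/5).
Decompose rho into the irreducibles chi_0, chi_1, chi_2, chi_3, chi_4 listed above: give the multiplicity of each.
Multiplicities: chi_0: 2, chi_1: 2, chi_2: 0, chi_3: 0, chi_4: 1.

Explanation: Use <chi_rho, chi> = (1/|G|) sum_C |C| * chi_rho(C) * conj(chi(C)) with |G| = 5 for each irreducible chi in the table:
  <chi_rho, chi_0> = (1/5)[1*(5)*conj(1) + 1*(2 + exp(-2*I*pi/5) + 2*exp(2*I*pi/5))*conj(1) + 1*(2 + exp(-4*I*pi/5) + 2*exp(4*I*pi/5))*conj(1) + 1*(2 + 2*exp(-4*I*pi/5) + exp(4*I*pi/5))*conj(1) + 1*(2 + 2*exp(-2*I*pi/5) + exp(2*I*pi/5))*conj(1)]
      = (1/5)[(5) + (2 + exp(-2*I*pi/5) + 2*exp(2*I*pi/5)) + (2 + exp(-4*I*pi/5) + 2*exp(4*I*pi/5)) + (2 + 2*exp(-4*I*pi/5) + exp(4*I*pi/5)) + (2 + 2*exp(-2*I*pi/5) + exp(2*I*pi/5))] = 10/5 = 2
  <chi_rho, chi_1> = (1/5)[1*(5)*conj(1) + 1*(2 + exp(-2*I*pi/5) + 2*exp(2*I*pi/5))*conj(exp(2*I*pi/5)) + 1*(2 + exp(-4*I*pi/5) + 2*exp(4*I*pi/5))*conj(exp(4*I*pi/5)) + 1*(2 + 2*exp(-4*I*pi/5) + exp(4*I*pi/5))*conj(exp(-4*I*pi/5)) + 1*(2 + 2*exp(-2*I*pi/5) + exp(2*I*pi/5))*conj(exp(-2*I*pi/5))]
      = (1/5)[(5) + (2 + 2*exp(-2*I*pi/5) + exp(-4*I*pi/5)) + (2 + 2*exp(-4*I*pi/5) + exp(2*I*pi/5)) + (2 + exp(-2*I*pi/5) + 2*exp(4*I*pi/5)) + (2 + exp(4*I*pi/5) + 2*exp(2*I*pi/5))] = 10/5 = 2
  <chi_rho, chi_2> = (1/5)[1*(5)*conj(1) + 1*(2 + exp(-2*I*pi/5) + 2*exp(2*I*pi/5))*conj(exp(4*I*pi/5)) + 1*(2 + exp(-4*I*pi/5) + 2*exp(4*I*pi/5))*conj(exp(-2*I*pi/5)) + 1*(2 + 2*exp(-4*I*pi/5) + exp(4*I*pi/5))*conj(exp(2*I*pi/5)) + 1*(2 + 2*exp(-2*I*pi/5) + exp(2*I*pi/5))*conj(exp(-4*I*pi/5))]
      = (1/5)[(5) + (2*exp(-2*I*pi/5) + 2*exp(-4*I*pi/5) + exp(4*I*pi/5)) + (2*exp(-4*I*pi/5) + exp(-2*I*pi/5) + 2*exp(2*I*pi/5)) + (2*exp(-2*I*pi/5) + exp(2*I*pi/5) + 2*exp(4*I*pi/5)) + (exp(-4*I*pi/5) + 2*exp(4*I*pi/5) + 2*exp(2*I*pi/5))] = 0/5 = 0
  <chi_rho, chi_3> = (1/5)[1*(5)*conj(1) + 1*(2 + exp(-2*I*pi/5) + 2*exp(2*I*pi/5))*conj(exp(-4*I*pi/5)) + 1*(2 + exp(-4*I*pi/5) + 2*exp(4*I*pi/5))*conj(exp(2*I*pi/5)) + 1*(2 + 2*exp(-4*I*pi/5) + exp(4*I*pi/5))*conj(exp(-2*I*pi/5)) + 1*(2 + 2*exp(-2*I*pi/5) + exp(2*I*pi/5))*conj(exp(4*I*pi/5))]
      = (1/5)[(5) + (2*exp(-4*I*pi/5) + exp(2*I*pi/5) + 2*exp(4*I*pi/5)) + (2*exp(-2*I*pi/5) + exp(4*I*pi/5) + 2*exp(2*I*pi/5)) + (2*exp(-2*I*pi/5) + exp(-4*I*pi/5) + 2*exp(2*I*pi/5)) + (2*exp(-4*I*pi/5) + exp(-2*I*pi/5) + 2*exp(4*I*pi/5))] = 0/5 = 0
  <chi_rho, chi_4> = (1/5)[1*(5)*conj(1) + 1*(2 + exp(-2*I*pi/5) + 2*exp(2*I*pi/5))*conj(exp(-2*I*pi/5)) + 1*(2 + exp(-4*I*pi/5) + 2*exp(4*I*pi/5))*conj(exp(-4*I*pi/5)) + 1*(2 + 2*exp(-4*I*pi/5) + exp(4*I*pi/5))*conj(exp(4*I*pi/5)) + 1*(2 + 2*exp(-2*I*pi/5) + exp(2*I*pi/5))*conj(exp(2*I*pi/5))]
      = (1/5)[(5) + (1 + 2*exp(4*I*pi/5) + 2*exp(2*I*pi/5)) + (1 + 2*exp(-2*I*pi/5) + 2*exp(4*I*pi/5)) + (1 + 2*exp(-4*I*pi/5) + 2*exp(2*I*pi/5)) + (1 + 2*exp(-2*I*pi/5) + 2*exp(-4*I*pi/5))] = 5/5 = 1
(Exp terms are combined using exp(i*s)*conj(exp(i*t)) = exp(i*(s-t)), and sums of them are collapsed using the identity that for every m > 1 the m distinct m-th roots of unity sum to 0, e.g. 1 + exp(2*I*pi/3) + exp(-2*I*pi/3) = 0.)
Dimension check: dim(rho) = sum (mult * dim) = 2*1 + 2*1 + 0*1 + 0*1 + 1*1 = 5 = chi_rho(e) = 5.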